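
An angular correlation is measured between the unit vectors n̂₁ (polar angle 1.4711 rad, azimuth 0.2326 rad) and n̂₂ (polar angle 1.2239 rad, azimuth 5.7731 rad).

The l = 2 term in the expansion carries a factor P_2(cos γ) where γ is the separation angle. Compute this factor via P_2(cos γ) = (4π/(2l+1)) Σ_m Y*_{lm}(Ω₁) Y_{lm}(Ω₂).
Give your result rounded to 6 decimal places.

Expand P_2 via completeness: Σ_{m} conj(Y_{2,m}) at Ω₁ times Y_{2,m} at Ω₂ —
  term(m=-2) = (0.011148, 0.130178)   from Y*(Ω₁)=(0.341806, 0.171567), Y(Ω₂)=(0.178746, 0.291133)
  term(m=-1) = (0.013922, 0.012781)   from Y*(Ω₁)=(0.074450, 0.017636), Y(Ω₂)=(0.215563, 0.120601)
  term(m=+0) = (0.063048, 0.000000)   from Y*(Ω₁)=(-0.306018, -0.000000), Y(Ω₂)=(-0.206026, 0.000000)
  term(m=+1) = (0.013922, -0.012781)   from Y*(Ω₁)=(-0.074450, 0.017636), Y(Ω₂)=(-0.215563, 0.120601)
  term(m=+2) = (0.011148, -0.130178)   from Y*(Ω₁)=(0.341806, -0.171567), Y(Ω₂)=(0.178746, -0.291133)
Accumulated sum (0.113187, 0.000000); after 4π/(2l+1) scaling, (0.284469, 0.000000) ⇒ P_2 = 0.284469

0.284469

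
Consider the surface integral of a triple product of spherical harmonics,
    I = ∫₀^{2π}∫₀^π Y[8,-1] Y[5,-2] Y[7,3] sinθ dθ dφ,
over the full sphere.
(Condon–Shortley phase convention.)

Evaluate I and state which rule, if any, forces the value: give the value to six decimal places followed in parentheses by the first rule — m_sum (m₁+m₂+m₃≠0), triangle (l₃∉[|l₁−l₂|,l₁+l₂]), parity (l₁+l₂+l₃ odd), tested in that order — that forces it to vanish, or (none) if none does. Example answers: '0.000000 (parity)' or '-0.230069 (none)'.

m-sum 0 ✓  L=20 even ✓  3≤7≤13 ✓
Π(2lᵢ+1) = 17×11×15 = 2805
triangle coeff Δ(8,5,7) = 1/814773960
Σ_t [1,5]: t=1:−1/87091200 t=2:+1/4976640 t=3:−1/2073600 t=4:+1/4976640 t=5:−1/87091200 = -1/9676800
(3j)²=360/46189 [(8 5 7; 0 0 0)], sign=+1
Σ_t [0,3]: t=0:+1/1567641600 t=1:−1/38707200 t=2:+1/8709120 t=3:−1/14929920 = 71/3135283200
(3j)²=5041/1662804 [(8 5 7; -1 -2 3)], sign=+1
⇒ 4πI² = 756150/11408683
I = (+1)√(756150/11408683/(4π)) = 0.07262419
No selection rule forces the value: the integral is nonzero (none).

0.072624 (none)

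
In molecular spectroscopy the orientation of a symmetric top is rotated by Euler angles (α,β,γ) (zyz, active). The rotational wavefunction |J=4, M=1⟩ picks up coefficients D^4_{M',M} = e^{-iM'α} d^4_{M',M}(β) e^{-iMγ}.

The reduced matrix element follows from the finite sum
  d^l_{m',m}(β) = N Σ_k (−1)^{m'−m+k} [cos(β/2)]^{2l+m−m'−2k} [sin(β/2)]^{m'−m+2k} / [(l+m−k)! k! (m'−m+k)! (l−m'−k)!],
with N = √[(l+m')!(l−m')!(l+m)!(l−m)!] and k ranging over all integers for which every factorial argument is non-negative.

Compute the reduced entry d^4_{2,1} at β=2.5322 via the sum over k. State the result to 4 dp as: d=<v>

d^4_{2,1}(β=2.5322) via the finite sum:
Half-angle: c=0.300004, s=0.953938. N=√(720·2·120·6)=1018.233765
k: max(0,(1)−(2))=0 … min(4+(1),4−(2))=2
  k=0: (−1)^1·1018.2338/(240)·0.3000^7·0.9539^1 = -0.000885
  k=1: (−1)^2·1018.2338/(48)·0.3000^5·0.9539^3 = +0.044751
  k=2: (−1)^3·1018.2338/(72)·0.3000^3·0.9539^5 = -0.301644
d^4_{2,1}(2.5322) = -0.000885 +0.044751 -0.301644 = -0.257779

d=-0.2578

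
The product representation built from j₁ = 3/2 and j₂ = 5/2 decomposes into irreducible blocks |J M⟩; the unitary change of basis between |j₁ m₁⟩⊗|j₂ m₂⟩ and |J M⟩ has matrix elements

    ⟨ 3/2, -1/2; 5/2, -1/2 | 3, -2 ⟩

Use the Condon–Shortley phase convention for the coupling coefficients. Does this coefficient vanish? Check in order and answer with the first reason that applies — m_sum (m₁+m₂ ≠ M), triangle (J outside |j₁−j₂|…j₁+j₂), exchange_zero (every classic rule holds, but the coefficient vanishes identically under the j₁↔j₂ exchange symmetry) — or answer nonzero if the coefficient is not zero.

m_sum

m-sum: m₁+m₂ = -1/2+(-1/2) = -1, M = -2  ✗ ⇒ coefficient is 0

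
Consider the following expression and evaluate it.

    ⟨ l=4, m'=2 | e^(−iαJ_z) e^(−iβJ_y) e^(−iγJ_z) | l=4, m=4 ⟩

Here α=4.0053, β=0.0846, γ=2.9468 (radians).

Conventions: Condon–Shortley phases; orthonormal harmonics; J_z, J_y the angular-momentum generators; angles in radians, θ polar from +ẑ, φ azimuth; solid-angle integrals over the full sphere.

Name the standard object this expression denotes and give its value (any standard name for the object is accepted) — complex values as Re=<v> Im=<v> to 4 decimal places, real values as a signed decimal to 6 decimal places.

This is a Wigner D-matrix element — the rotation-matrix element ⟨l m'| R(α,β,γ) |l m⟩ in the angular-momentum basis.
D^4_{2,4}(4.0053,0.0846,2.9468) = e^{-i·2·4.0053}·d^4_{2,4}(0.0846)·e^{-i·4·2.9468}. Compute d first:
c=cos(0.084600/2)=0.999105, s=sin(0.084600/2)=0.042287; N=√[720·2·40320·1]=7619.763776
k: max(0,(4)−(2))=2 … min(4+(4),4−(2))=2
  k=2: (−1)^0·7619.7638/(1440)·0.9991^6·0.0423^2 = +0.009412
d^4_{2,4}(0.0846) = +0.009412
Phases: e^{-i·(2)·4.0053}=-0.155979-0.987760i, e^{-i·(4)·2.9468}=+0.711497+0.702690i ⇒ D=+0.005488-0.007646i

Wigner D-matrix element, Re=0.0055 Im=-0.0076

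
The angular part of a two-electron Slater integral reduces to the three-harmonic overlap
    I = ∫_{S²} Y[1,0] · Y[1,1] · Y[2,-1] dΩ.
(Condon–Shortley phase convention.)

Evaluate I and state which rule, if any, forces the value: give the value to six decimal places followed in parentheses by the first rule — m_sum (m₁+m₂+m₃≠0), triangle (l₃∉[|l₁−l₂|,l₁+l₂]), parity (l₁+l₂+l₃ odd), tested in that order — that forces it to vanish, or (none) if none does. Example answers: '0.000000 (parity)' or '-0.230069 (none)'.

Rules hold: Σm=0, L=4 even, 0≤2≤2.
N = 3·3·5 = 45
Δ = 0!·2!·2!/5! = 1/30
Racah Σ t=0..0: t=0:+1/1 = 1/1
⇒ 3j(1 1 2; 0 0 0)² = 2/15, sgn +1
Racah Σ t=0..0: t=0:+1/2 = 1/2
⇒ 3j(1 1 2; 0 1 -1)² = 1/10, sgn -1
4πI² = N·(3j₀)²·(3jₘ)² = 3/5
I = -1·√(0.6/4π) = -0.21850969
No selection rule forces the value: the integral is nonzero (none).

-0.218510 (none)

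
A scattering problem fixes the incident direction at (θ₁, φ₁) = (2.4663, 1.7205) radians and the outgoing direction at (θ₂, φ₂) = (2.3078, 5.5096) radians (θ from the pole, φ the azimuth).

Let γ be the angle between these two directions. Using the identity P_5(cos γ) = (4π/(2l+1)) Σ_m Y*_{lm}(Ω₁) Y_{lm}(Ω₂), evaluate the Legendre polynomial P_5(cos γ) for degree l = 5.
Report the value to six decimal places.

0.259210

Addition theorem: P_5(cos γ) = (4π/11) Σ_m Y*_{lm}(Ω₁) Y_{lm}(Ω₂), m = −5…5:
  m=-5: Y*=-0.03015 + 0.03246j  Y=-0.07725 - 0.06862j  product 0.00456 - 0.00044j
  m=-4: Y*=-0.14450 - 0.09861j  Y=0.29624 - 0.01401j  product -0.04419 - 0.02719j
  m=-3: Y*=0.16449 - 0.34128j  Y=-0.29345 + 0.31503j  product 0.05924 + 0.15197j
  m=-2: Y*=0.40881 + 0.12619j  Y=-0.00524 - 0.22168j  product 0.02583 - 0.09128j
  m=-1: Y*=-0.00791 + 0.05247j  Y=-0.17632 - 0.17220j  product 0.01043 - 0.00789j
  m=+0: Y*=0.38914 + 0.00000j  Y=0.29590 + 0.00000j  product 0.11515 + 0.00000j
  m=+1: Y*=0.00791 + 0.05247j  Y=0.17632 - 0.17220j  product 0.01043 + 0.00789j
  m=+2: Y*=0.40881 - 0.12619j  Y=-0.00524 + 0.22168j  product 0.02583 + 0.09128j
  m=+3: Y*=-0.16449 - 0.34128j  Y=0.29345 + 0.31503j  product 0.05924 - 0.15197j
  m=+4: Y*=-0.14450 + 0.09861j  Y=0.29624 + 0.01401j  product -0.04419 + 0.02719j
  m=+5: Y*=0.03015 + 0.03246j  Y=0.07725 - 0.06862j  product 0.00456 + 0.00044j
Accumulated sum 0.22690 + 0.00000j; after 4π/(2l+1) scaling, 0.25921 + 0.00000j ⇒ P_5 = 0.259210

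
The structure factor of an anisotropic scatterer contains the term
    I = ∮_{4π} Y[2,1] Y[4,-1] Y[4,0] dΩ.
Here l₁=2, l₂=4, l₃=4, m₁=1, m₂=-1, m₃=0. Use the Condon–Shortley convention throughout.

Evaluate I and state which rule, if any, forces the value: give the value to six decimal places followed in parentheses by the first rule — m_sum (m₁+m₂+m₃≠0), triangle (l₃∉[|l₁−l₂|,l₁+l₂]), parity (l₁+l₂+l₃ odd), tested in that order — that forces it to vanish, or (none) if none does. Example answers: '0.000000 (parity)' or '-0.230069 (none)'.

m-sum 0 ✓  L=10 even ✓  2≤4≤6 ✓
Π(2lᵢ+1) = 5×9×9 = 405
triangle coeff Δ(2,4,4) = 1/13860
Σ_t [0,2]: t=0:+1/192 t=1:−1/36 t=2:+1/192 = -5/288
(3j)²=20/693 [(2 4 4; 0 0 0)], sign=-1
Σ_t [0,1]: t=0:+1/72 t=1:−1/96 = 1/288
(3j)²=1/462 [(2 4 4; 1 -1 0)], sign=+1
⇒ 4πI² = 150/5929
I = (-1)√(150/5929/(4π)) = -0.04486937
No selection rule forces the value: the integral is nonzero (none).

-0.044869 (none)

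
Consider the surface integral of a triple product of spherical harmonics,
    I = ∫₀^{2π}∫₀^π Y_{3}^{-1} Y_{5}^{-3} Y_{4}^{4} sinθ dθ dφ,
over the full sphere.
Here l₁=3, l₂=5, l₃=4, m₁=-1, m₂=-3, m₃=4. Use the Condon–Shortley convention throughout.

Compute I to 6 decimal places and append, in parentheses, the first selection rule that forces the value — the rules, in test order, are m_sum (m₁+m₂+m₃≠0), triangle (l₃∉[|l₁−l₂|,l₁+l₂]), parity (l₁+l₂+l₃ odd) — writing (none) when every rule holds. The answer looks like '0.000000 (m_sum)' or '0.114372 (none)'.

0.169606 (none)

Rules hold: Σm=0, L=12 even, 2≤4≤8.
N = 7·11·9 = 693
Δ = 4!·2!·6!/13! = 1/180180
Racah Σ t=1..3: t=1:−1/576 t=2:+1/144 t=3:−1/576 = 1/288
⇒ 3j(3 5 4; 0 0 0)² = 20/1001, sgn +1
Racah Σ t=2..2: t=2:+1/5760 = 1/5760
⇒ 3j(3 5 4; -1 -3 4)² = 56/2145, sgn +1
4πI² = N·(3j₀)²·(3jₘ)² = 672/1859
I = +1·√(0.361485/4π) = 0.16960553
No selection rule forces the value: the integral is nonzero (none).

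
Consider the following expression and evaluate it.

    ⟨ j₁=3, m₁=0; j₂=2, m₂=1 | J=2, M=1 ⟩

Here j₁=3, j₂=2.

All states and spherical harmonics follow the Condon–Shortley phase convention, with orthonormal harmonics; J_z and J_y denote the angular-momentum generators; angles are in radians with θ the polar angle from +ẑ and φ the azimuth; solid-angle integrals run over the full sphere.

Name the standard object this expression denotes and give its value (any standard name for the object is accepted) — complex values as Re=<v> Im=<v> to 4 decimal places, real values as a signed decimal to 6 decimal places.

This is a Clebsch–Gordan (vector-coupling) coefficient.
√[5·3!3!1!/8! · 3!3!3!1!3!1!] = √(81/14)
  +(−1)^2/∏(2,1,1,1,2,0)! = 1/4  (running 1/4)
  +(−1)^3/∏(3,0,0,0,3,1)! = -1/36  (running 2/9)
⟨..|..⟩ = √(81/14)·(2/9) = +0.534522

Clebsch–Gordan coefficient, +√(2/7) ≈ +0.534522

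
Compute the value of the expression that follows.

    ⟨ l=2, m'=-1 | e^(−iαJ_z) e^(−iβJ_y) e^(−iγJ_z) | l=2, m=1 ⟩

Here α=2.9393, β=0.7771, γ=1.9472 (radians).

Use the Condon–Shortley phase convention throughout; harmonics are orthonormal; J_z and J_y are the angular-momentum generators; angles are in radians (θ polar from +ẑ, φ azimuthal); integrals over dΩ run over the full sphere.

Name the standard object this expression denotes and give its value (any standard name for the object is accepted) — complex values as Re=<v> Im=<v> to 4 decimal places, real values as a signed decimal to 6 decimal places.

Wigner D-matrix element, Re=0.1904 Im=0.2915

This is a Wigner D-matrix element — the rotation-matrix element ⟨l m'| R(α,β,γ) |l m⟩ in the angular-momentum basis.
First d^2_{-1,1}(β=0.7771), then the phase factors e^{-i(-1)α} and e^{-i(1)γ}:
c=cos(0.777100/2)=0.925459, s=sin(0.777100/2)=0.378847; N=√[1·6·6·1]=6.000000
Admissible k: 2..3 (factorial args all ≥0)
  k=2: (−1)^0·6.0000/(2)·0.9255^2·0.3788^2 = +0.368777
  k=3: (−1)^1·6.0000/(6)·0.9255^0·0.3788^4 = -0.020599
d^2_{-1,1}(0.7771) = +0.368777 -0.020599 = +0.348177
Phases: e^{-i·(-1)·2.9393}=-0.979609+0.200916i, e^{-i·(1)·1.9472}=-0.367578-0.929993i ⇒ D=+0.190430+0.291486i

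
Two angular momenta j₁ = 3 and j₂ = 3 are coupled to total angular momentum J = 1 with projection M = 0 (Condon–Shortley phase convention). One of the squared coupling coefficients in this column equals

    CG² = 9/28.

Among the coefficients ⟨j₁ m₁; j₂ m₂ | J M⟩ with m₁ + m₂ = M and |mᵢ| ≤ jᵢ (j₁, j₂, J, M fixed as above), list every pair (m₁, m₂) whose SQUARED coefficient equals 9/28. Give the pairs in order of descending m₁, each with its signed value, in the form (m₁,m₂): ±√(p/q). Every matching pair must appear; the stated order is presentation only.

Admissible pairs with m₁+m₂ = M = 0: (-3,3), (-2,2), (-1,1), (0,0), (1,-1), (2,-2), (3,-3)
  (m₁,m₂)=(3,-3): CG² = 9/28, CG = +√(9/28)   ← matches the target
  (m₁,m₂)=(2,-2): CG² = 1/7, CG = −√(1/7)
  (m₁,m₂)=(1,-1): CG² = 1/28, CG = +√(1/28)
  (m₁,m₂)=(0,0): CG² = 0/1, CG = 0
  (m₁,m₂)=(-1,1): CG² = 1/28, CG = −√(1/28)
  (m₁,m₂)=(-2,2): CG² = 1/7, CG = +√(1/7)
  (m₁,m₂)=(-3,3): CG² = 9/28, CG = −√(9/28)   ← matches the target
Pairs with CG² = 9/28: (3,-3): +√(9/28); (-3,3): −√(9/28)

(3,-3): +√(9/28); (-3,3): −√(9/28)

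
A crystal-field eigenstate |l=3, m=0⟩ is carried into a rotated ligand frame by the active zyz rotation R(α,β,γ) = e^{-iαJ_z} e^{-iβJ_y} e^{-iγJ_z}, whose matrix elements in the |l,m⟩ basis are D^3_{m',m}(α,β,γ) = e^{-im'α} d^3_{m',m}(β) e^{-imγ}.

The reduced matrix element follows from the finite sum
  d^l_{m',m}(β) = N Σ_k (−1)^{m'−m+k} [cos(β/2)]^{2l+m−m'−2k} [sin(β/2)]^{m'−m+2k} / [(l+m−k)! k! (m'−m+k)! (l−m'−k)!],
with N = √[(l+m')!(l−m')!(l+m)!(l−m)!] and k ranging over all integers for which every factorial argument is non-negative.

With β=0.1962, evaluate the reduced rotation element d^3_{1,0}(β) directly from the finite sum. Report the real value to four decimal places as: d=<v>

d^3_{1,0}(β=0.1962) via the finite sum:
With c≡cos(β/2)=0.995192 and s≡sin(β/2)=0.097943, N=[24·2·6·6]^{1/2}=41.569219
The bounds max(0,m−m')=0 and min(l+m,l−m')=2 give 3 terms
  k=0: (−1)^1·41.5692/(12)·0.9952^5·0.0979^1 = -0.331205
  k=1: (−1)^2·41.5692/(4)·0.9952^3·0.0979^3 = +0.009624
  k=2: (−1)^3·41.5692/(12)·0.9952^1·0.0979^5 = -0.000031
d^3_{1,0}(0.1962) = -0.331205 +0.009624 -0.000031 = -0.321613

d=-0.3216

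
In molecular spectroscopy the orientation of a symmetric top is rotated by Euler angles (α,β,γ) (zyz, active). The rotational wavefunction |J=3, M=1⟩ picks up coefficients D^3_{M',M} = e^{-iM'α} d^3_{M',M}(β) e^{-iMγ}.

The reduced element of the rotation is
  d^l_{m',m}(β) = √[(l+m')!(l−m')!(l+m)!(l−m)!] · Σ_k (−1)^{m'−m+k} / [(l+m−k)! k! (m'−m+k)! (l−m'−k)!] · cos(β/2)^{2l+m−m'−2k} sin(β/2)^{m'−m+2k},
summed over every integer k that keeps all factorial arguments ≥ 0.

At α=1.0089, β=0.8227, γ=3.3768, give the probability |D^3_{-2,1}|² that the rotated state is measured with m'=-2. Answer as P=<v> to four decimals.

P=0.0794

D^3_{-2,1}(1.0089,0.8227,3.3768) = e^{-i·-2·1.0089}·d^3_{-2,1}(0.8227)·e^{-i·1·3.3768}. Compute d first:
Half-angle: c=0.916582, s=0.399847. N=√(1·120·24·2)=75.894664
The bounds max(0,m−m')=3 and min(l+m,l−m')=4 give 2 terms
  k=3: (−1)^0·75.8947/(12)·0.9166^3·0.3998^3 = +0.311333
  k=4: (−1)^1·75.8947/(24)·0.9166^1·0.3998^5 = -0.029624
d^3_{-2,1}(0.8227) = +0.311333 -0.029624 = +0.281709
|D^3_{-2,1}|² = |d^3_{-2,1}(β)|² = (+0.281709)² = 0.079360 (the z-rotation phases have unit modulus)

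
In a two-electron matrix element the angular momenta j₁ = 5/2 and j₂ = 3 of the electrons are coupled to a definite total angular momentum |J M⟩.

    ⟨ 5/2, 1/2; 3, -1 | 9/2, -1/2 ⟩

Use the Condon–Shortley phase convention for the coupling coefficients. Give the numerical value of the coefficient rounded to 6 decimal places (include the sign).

j₁+j₂−J=1  J+j₁−j₂=4  J−j₁+j₂=5  j₁+j₂+J+1=11
(j₁±m₁, j₂±m₂, J±M) = (3,2,2,4,4,5)
P² = 92160/77
sum k=0..1:
  [0] +1/48 = 1/48
  [1] −1/144 = -1/144
S = 1/72
C² = P²·S² = 160/693 ; C = +0.480500

+0.480500  (= +√(160/693))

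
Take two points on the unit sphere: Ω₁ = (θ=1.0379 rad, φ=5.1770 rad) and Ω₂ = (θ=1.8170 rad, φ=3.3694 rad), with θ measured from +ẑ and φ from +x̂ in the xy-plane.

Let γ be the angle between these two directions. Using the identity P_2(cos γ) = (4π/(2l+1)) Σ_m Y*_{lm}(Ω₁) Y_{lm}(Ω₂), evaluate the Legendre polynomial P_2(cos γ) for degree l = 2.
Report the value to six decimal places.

Summing Y*_{l m}(θ₁,φ₁)·Y_{l m}(θ₂,φ₂) over m ∈ [−2, 2]; prefactor 4π/(2·2+1) = 2.513274:
  [-2]  conj(Y_{2,-2})(Ω₁) = -0.17151 - 0.22959j ; Y_{2,-2}(Ω₂) = 0.32627 - 0.15987j ; Δ = -0.09266 - 0.04749j
  [-1]  conj(Y_{2,-1})(Ω₁) = 0.15147 - 0.30222j ; Y_{2,-1}(Ω₂) = 0.17789 - 0.04124j ; Δ = 0.01448 - 0.06001j
  [+0]  conj(Y_{2,0})(Ω₁) = -0.07119 + 0.00000j ; Y_{2,0}(Ω₂) = -0.25919 + 0.00000j ; Δ = 0.01845 + 0.00000j
  [+1]  conj(Y_{2,1})(Ω₁) = -0.15147 - 0.30222j ; Y_{2,1}(Ω₂) = -0.17789 - 0.04124j ; Δ = 0.01448 + 0.06001j
  [+2]  conj(Y_{2,2})(Ω₁) = -0.17151 + 0.22959j ; Y_{2,2}(Ω₂) = 0.32627 + 0.15987j ; Δ = -0.09266 + 0.04749j
Total Σ_m = -0.13791 + 0.00000j. Multiply by 2.513274: -0.34660 + 0.00000j. P_2(cos γ) = -0.346599

-0.346599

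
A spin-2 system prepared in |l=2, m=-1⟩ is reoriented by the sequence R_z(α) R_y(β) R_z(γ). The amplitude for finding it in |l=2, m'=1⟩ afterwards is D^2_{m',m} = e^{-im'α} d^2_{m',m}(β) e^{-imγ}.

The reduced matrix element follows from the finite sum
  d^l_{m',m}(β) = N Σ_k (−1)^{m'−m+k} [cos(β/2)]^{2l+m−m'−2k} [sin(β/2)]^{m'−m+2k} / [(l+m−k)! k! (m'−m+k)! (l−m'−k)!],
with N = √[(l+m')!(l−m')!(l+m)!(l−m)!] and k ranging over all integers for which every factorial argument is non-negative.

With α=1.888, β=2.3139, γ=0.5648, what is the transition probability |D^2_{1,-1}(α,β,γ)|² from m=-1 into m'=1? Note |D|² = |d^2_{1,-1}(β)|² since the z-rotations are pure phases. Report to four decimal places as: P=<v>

First d^2_{1,-1}(β=2.3139), then the phase factors e^{-i(1)α} and e^{-i(-1)γ}:
With c≡cos(β/2)=0.402134 and s≡sin(β/2)=0.915581, N=[6·1·1·6]^{1/2}=6.000000
k∈{0,1} keeps every argument non-negative
  k=0: (−1)^2·6.0000/(2)·0.4021^2·0.9156^2 = +0.406683
  k=1: (−1)^3·6.0000/(6)·0.4021^0·0.9156^4 = -0.702727
d^2_{1,-1}(2.3139) = +0.406683 -0.702727 = -0.296044
|D^2_{1,-1}|² = |d^2_{1,-1}(β)|² = (-0.296044)² = 0.087642 (the z-rotation phases have unit modulus)

P=0.0876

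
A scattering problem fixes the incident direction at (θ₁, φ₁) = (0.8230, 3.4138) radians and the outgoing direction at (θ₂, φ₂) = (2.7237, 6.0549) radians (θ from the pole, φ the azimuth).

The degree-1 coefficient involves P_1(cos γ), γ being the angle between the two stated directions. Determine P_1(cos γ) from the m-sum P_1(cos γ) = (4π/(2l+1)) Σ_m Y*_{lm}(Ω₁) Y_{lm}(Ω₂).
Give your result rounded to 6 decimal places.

-0.882564

Expand P_1 via completeness: Σ_{m} conj(Y_{1,m}) at Ω₁ times Y_{1,m} at Ω₂ —
  [-1]  conj(Y_{1,-1})(Ω₁) = -0.243986-0.068105i ; Y_{1,-1}(Ω₂) = +0.136576+0.031731i ; Δ = -0.031162-0.017044i
  [+0]  conj(Y_{1,0})(Ω₁) = +0.332262-0.000000i ; Y_{1,0}(Ω₂) = -0.446556+0.000000i ; Δ = -0.148374+0.000000i
  [+1]  conj(Y_{1,1})(Ω₁) = +0.243986-0.068105i ; Y_{1,1}(Ω₂) = -0.136576+0.031731i ; Δ = -0.031162+0.017044i
Accumulated sum -0.210697+0.000000i; after 4π/(2l+1) scaling, -0.882564+0.000000i ⇒ P_1 = -0.882564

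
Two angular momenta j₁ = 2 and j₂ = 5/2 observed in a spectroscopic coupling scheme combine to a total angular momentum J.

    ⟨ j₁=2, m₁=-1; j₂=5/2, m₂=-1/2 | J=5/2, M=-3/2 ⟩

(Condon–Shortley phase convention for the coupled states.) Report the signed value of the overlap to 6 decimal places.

j₁+j₂−J=2  J+j₁−j₂=2  J−j₁+j₂=3  j₁+j₂+J+1=8
(j₁±m₁, j₂±m₂, J±M) = (1,3,2,3,1,4)
P² = 216/35
sum k=1..2:
  [1] −1/4 = -1/4
  [2] +1/12 = 1/12
S = -1/6
C² = P²·S² = 6/35 ; C = -0.414039

−√(6/35) = -0.414039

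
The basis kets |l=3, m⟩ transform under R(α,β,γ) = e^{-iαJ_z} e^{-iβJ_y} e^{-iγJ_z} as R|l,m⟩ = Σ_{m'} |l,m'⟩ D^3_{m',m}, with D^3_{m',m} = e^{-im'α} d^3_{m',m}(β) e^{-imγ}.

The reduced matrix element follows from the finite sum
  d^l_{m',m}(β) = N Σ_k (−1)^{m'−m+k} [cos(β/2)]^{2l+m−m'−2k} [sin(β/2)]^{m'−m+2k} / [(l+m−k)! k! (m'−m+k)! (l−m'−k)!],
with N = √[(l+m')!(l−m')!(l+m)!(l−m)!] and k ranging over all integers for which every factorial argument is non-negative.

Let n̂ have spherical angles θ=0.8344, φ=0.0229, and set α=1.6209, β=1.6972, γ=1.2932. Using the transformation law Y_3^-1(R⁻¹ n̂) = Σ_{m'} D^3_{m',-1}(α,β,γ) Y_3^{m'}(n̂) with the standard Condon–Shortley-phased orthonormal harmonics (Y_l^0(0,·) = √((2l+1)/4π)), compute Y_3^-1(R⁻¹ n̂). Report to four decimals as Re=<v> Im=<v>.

Need the full column D^3_{m',-1} for m'=−3..3 at α=1.6209, β=1.6972, γ=1.2932.
cos(β/2)=0.661034, sin(β/2)=0.750356
d^3_{-3,-1}: single k=2 term ⇒ +0.416367;  D = +0.412998-0.052854i
d^3_{-2,-1}: k∈[1..2] ⇒ +0.299493 -0.771798 = -0.472304;  D = +0.083343+0.464893i
d^3_{-1,-1}: k∈[0..2] ⇒ +0.083434 -0.860043 +0.831128 = +0.054519;  D = -0.053114+0.012296i
d^3_{0,-1}: k∈[0..2] ⇒ -0.328078 +1.268193 -0.544691 = +0.395423;  D = +0.108364+0.380285i
d^3_{1,-1}: k∈[0..2] ⇒ +0.645032 -1.108171 +0.178486 = -0.284653;  D = -0.269505+0.091620i
d^3_{2,-1}: k∈[0..1] ⇒ -0.771798 +0.497233 = -0.274565;  D = +0.101281+0.255202i
d^3_{3,-1}: single k=0 term ⇒ +0.536491;  D = -0.488119+0.222626i
Y_3^{m'}(θ=0.8344,φ=0.0229) and Σ D·Y over m':
  (+0.4130-0.0529i)·(+0.1693-0.0116i)  (+0.0833+0.4649i)·(+0.3764-0.0173i)  (-0.0531+0.0123i)·(+0.3005-0.0069i)  (+0.1084+0.3803i)·(-0.1866+0.0000i)  (-0.2695+0.0916i)·(-0.3005-0.0069i)  (+0.1013+0.2552i)·(+0.3764+0.0173i)  (-0.4881+0.2226i)·(-0.1693-0.0116i)
Y_3^-1(R⁻¹ n̂) = +0.273146+0.132991i

Re=0.2731 Im=0.1330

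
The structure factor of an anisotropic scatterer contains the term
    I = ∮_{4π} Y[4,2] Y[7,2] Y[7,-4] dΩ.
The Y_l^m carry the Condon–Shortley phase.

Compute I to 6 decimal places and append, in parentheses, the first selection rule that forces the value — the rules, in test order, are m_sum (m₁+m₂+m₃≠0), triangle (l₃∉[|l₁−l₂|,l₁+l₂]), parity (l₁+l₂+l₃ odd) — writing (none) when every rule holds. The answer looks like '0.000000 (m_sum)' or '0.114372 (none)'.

m-sum 0 ✓  L=18 even ✓  3≤7≤11 ✓
Π(2lᵢ+1) = 9×15×15 = 2025
triangle coeff Δ(4,7,7) = 1/58198140
Σ_t [0,4]: t=0:+1/17418240 t=1:−1/622080 t=2:+1/230400 t=3:−1/622080 t=4:+1/17418240 = 1/806400
(3j)²=2268/230945 [(4 7 7; 0 0 0)], sign=-1
Σ_t [0,2]: t=0:+1/34836480 t=1:−1/2903040 t=2:+1/2903040 = 1/34836480
(3j)²=25/117572 [(4 7 7; 2 2 -4)], sign=-1
⇒ 4πI² = 820125/193947611
I = (+1)√(820125/193947611/(4π)) = 0.01834395
No selection rule forces the value: the integral is nonzero (none).

0.018344 (none)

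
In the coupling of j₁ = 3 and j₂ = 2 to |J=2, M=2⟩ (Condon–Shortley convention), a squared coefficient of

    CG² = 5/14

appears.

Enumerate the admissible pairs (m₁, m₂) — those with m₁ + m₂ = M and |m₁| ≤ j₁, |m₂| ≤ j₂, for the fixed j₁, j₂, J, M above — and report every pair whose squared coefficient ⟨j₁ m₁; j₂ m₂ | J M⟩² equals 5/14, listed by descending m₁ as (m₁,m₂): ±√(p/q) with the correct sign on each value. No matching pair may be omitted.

(3,-1): +√(5/14); (2,0): −√(5/14)

Admissible pairs with m₁+m₂ = M = 2: (0,2), (1,1), (2,0), (3,-1)
  (m₁,m₂)=(3,-1): CG² = 5/14, CG = +√(5/14)   ← matches the target
  (m₁,m₂)=(2,0): CG² = 5/14, CG = −√(5/14)   ← matches the target
  (m₁,m₂)=(1,1): CG² = 3/14, CG = +√(3/14)
  (m₁,m₂)=(0,2): CG² = 1/14, CG = −√(1/14)
Pairs with CG² = 5/14: (3,-1): +√(5/14); (2,0): −√(5/14)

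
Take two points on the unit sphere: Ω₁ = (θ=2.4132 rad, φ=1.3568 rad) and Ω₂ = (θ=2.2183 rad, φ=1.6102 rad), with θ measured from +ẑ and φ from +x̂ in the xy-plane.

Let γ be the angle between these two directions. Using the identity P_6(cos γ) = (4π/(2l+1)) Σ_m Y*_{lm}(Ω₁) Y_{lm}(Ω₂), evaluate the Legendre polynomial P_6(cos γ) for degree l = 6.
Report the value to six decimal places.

0.372202

Summing Y*_{l m}(θ₁,φ₁)·Y_{l m}(θ₂,φ₂) over m ∈ [−6, 6]; prefactor 4π/(2·6+1) = 0.966644:
  term(m=-6) = 0.00026 - 0.00522j   from Y*(Ω₁)=-0.01189 + 0.04031j, Y(Ω₂)=-0.12091 + 0.02913j
  term(m=-5) = 0.01591 - 0.05075j   from Y*(Ω₁)=-0.14318 - 0.07837j, Y(Ω₂)=0.06378 + 0.31952j
  term(m=-4) = 0.08231 - 0.13211j   from Y*(Ω₁)=0.23537 - 0.27119j, Y(Ω₂)=0.42812 - 0.06804j
  term(m=-3) = 0.06490 - 0.06171j   from Y*(Ω₁)=0.26836 + 0.35895j, Y(Ω₂)=-0.02357 - 0.19843j
  term(m=-2) = -0.03735 + 0.02073j   from Y*(Ω₁)=-0.15888 + 0.07248j, Y(Ω₂)=0.24384 - 0.01926j
  term(m=-1) = 0.08944 - 0.02316j   from Y*(Ω₁)=0.06400 + 0.29449j, Y(Ω₂)=-0.01208 - 0.30633j
  term(m=+0) = -0.04591 + 0.00000j   from Y*(Ω₁)=-0.27468 + 0.00000j, Y(Ω₂)=0.16716 + 0.00000j
  term(m=+1) = 0.08944 + 0.02316j   from Y*(Ω₁)=-0.06400 + 0.29449j, Y(Ω₂)=0.01208 - 0.30633j
  term(m=+2) = -0.03735 - 0.02073j   from Y*(Ω₁)=-0.15888 - 0.07248j, Y(Ω₂)=0.24384 + 0.01926j
  term(m=+3) = 0.06490 + 0.06171j   from Y*(Ω₁)=-0.26836 + 0.35895j, Y(Ω₂)=0.02357 - 0.19843j
  term(m=+4) = 0.08231 + 0.13211j   from Y*(Ω₁)=0.23537 + 0.27119j, Y(Ω₂)=0.42812 + 0.06804j
  term(m=+5) = 0.01591 + 0.05075j   from Y*(Ω₁)=0.14318 - 0.07837j, Y(Ω₂)=-0.06378 + 0.31952j
  term(m=+6) = 0.00026 + 0.00522j   from Y*(Ω₁)=-0.01189 - 0.04031j, Y(Ω₂)=-0.12091 - 0.02913j
Σ over m = 0.38505 - 0.00000j; ×(4π/13) → 0.37220 - 0.00000j. Real part: 0.372202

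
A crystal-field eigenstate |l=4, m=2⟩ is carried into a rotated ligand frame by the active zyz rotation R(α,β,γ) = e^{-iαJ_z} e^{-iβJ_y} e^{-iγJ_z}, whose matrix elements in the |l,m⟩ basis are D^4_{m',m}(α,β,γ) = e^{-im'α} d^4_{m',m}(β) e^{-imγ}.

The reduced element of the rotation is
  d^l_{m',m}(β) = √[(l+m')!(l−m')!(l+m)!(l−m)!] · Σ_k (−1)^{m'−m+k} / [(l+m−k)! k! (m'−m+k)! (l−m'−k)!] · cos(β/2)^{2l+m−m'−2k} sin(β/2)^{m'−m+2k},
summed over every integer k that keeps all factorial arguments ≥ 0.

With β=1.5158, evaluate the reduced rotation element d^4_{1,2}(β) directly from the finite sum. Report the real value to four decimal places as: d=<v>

d=-0.2500

d^4_{1,2}(β=1.5158) via the finite sum:
With c≡cos(β/2)=0.726281 and s≡sin(β/2)=0.687398, N=[120·6·720·2]^{1/2}=1018.233765
k∈{1,2,3} keeps every argument non-negative
  k=1: (−1)^0·1018.2338/(240)·0.7263^7·0.6874^1 = +0.310869
  k=2: (−1)^1·1018.2338/(48)·0.7263^5·0.6874^3 = -1.392369
  k=3: (−1)^2·1018.2338/(72)·0.7263^3·0.6874^5 = +0.831515
d^4_{1,2}(1.5158) = +0.310869 -1.392369 +0.831515 = -0.249985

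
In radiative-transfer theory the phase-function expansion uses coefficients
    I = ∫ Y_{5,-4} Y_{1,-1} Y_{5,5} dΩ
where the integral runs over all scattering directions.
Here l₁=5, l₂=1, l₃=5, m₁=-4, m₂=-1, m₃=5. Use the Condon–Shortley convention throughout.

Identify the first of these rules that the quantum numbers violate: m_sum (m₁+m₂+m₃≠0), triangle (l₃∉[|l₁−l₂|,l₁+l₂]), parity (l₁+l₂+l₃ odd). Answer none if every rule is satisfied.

azimuthal sum: -4 − 1 + 5 = 0  ✓
4 ≤ 5 ≤ 6 (triangle on l)  ✓
L = 5 + 1 + 5 = 11 (odd)  ✗

parity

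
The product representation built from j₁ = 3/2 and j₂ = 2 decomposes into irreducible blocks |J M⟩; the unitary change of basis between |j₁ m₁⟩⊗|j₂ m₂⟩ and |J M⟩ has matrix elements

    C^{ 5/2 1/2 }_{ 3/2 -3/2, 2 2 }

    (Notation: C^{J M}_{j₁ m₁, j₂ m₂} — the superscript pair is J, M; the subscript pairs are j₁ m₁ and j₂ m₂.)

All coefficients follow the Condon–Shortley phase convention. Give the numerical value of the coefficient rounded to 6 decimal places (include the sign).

−√(6/35) ≈ -0.414039

√[6·1!2!3!/7! · 0!3!4!0!3!2!] = √(864/35)
  +(−1)^1/∏(1,0,2,3,0,0)! = -1/12  (running -1/12)
⟨..|..⟩ = √(864/35)·(-1/12) = -0.414039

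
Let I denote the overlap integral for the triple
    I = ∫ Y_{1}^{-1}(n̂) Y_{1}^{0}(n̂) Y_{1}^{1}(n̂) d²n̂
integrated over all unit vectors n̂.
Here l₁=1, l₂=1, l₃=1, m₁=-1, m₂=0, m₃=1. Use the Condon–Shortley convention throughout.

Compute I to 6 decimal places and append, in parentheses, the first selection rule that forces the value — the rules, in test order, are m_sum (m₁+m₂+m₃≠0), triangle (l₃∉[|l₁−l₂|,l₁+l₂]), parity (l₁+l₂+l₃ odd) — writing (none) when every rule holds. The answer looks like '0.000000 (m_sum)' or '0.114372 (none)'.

l₁+l₂+l₃=3 is odd: 3j(l;000)=0 ⇒ I=0

0.000000 (parity)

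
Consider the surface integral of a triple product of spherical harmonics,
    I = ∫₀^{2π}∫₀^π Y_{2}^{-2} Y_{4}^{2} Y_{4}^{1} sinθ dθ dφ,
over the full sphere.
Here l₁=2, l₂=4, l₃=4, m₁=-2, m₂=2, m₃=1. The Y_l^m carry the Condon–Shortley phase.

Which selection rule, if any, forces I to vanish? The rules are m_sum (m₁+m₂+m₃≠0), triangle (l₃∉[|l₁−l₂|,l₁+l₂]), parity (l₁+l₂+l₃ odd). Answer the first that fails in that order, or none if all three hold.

Σmᵢ = 1  ✗
l₃∈[|l₁−l₂|,l₁+l₂]=[2,6], have l₃=4
Σlᵢ = 10 ⇒ even

m_sum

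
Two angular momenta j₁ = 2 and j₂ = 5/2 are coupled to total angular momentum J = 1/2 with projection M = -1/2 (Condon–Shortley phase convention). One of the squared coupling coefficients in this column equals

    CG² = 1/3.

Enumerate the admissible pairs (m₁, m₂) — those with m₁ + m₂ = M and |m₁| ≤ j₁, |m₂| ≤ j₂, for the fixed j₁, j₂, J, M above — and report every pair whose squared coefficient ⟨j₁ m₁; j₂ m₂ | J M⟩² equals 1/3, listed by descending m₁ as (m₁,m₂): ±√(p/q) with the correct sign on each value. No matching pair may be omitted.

Admissible pairs with m₁+m₂ = M = -1/2: (-2,3/2), (-1,1/2), (0,-1/2), (1,-3/2), (2,-5/2)
  (m₁,m₂)=(2,-5/2): CG² = 1/3, CG = +√(1/3)   ← matches the target
  (m₁,m₂)=(1,-3/2): CG² = 4/15, CG = −√(4/15)
  (m₁,m₂)=(0,-1/2): CG² = 1/5, CG = +√(1/5)
  (m₁,m₂)=(-1,1/2): CG² = 2/15, CG = −√(2/15)
  (m₁,m₂)=(-2,3/2): CG² = 1/15, CG = +√(1/15)
Pairs with CG² = 1/3: (2,-5/2): +√(1/3)

(2,-5/2): +√(1/3)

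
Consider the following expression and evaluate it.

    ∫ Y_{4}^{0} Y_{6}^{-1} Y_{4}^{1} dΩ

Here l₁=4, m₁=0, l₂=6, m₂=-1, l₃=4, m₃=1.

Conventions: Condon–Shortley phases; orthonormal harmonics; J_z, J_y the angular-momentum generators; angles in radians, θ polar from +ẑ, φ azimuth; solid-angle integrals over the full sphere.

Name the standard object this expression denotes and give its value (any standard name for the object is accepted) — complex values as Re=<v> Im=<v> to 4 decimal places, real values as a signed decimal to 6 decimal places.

This is a Gaunt coefficient — the integral of a triple product of spherical harmonics over the sphere.
Rules hold: Σm=0, L=14 even, 2≤4≤10.
N = 9·13·9 = 1053
Δ = 6!·2!·6!/15! = 1/1261260
Racah Σ t=2..4: t=2:+1/4608 t=3:−1/1296 t=4:+1/4608 = -7/20736
⇒ 3j(4 6 4; 0 0 0)² = 20/1287, sgn -1
Racah Σ t=2..4: t=2:+1/3456 t=3:−1/1728 t=4:+1/11520 = -7/34560
⇒ 3j(4 6 4; 0 -1 1)² = 7/858, sgn +1
4πI² = N·(3j₀)²·(3jₘ)² = 210/1573
I = -1·√(0.133503/4π) = -0.10307192

Gaunt coefficient, -0.103072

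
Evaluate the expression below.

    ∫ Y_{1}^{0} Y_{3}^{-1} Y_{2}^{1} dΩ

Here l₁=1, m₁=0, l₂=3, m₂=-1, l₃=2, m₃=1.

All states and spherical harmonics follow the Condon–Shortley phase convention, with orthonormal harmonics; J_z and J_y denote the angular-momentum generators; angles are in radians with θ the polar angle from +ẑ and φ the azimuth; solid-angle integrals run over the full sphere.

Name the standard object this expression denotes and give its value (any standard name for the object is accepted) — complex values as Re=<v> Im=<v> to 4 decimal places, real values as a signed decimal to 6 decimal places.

Gaunt coefficient, -0.233597

This is a Gaunt coefficient — the integral of a triple product of spherical harmonics over the sphere.
Checks pass: Σm=0; 6 even; l₃=2∈[2,4].
(2·1+1)(2·3+1)(2·2+1) = 105
Δ: 2! 0! 4! / 7! → 1/105
sum: t=1:−1/4 = -1/4
3j²(1 3 2; 0 0 0) = Δ·Π!·Σ² = 3/35  (sign -1)
sum: t=1:−1/6 = -1/6
3j²(1 3 2; 0 -1 1) = Δ·Π!·Σ² = 8/105  (sign +1)
combine: 4πI² = 105·3/35·8/105 = 24/35
take √, sign -1: I = -0.23359668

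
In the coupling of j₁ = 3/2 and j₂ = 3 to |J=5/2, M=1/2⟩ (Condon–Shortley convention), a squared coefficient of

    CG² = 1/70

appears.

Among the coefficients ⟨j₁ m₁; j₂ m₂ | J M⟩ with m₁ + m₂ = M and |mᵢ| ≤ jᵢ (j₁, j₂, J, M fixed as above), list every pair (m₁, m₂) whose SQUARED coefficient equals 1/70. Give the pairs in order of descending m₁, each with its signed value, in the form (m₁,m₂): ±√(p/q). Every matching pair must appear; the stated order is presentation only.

Admissible pairs with m₁+m₂ = M = 1/2: (-3/2,2), (-1/2,1), (1/2,0), (3/2,-1)
  (m₁,m₂)=(3/2,-1): CG² = 27/70, CG = +√(27/70)
  (m₁,m₂)=(1/2,0): CG² = 6/35, CG = −√(6/35)
  (m₁,m₂)=(-1/2,1): CG² = 1/70, CG = −√(1/70)   ← matches the target
  (m₁,m₂)=(-3/2,2): CG² = 3/7, CG = +√(3/7)
Pairs with CG² = 1/70: (-1/2,1): −√(1/70)

(-1/2,1): −√(1/70)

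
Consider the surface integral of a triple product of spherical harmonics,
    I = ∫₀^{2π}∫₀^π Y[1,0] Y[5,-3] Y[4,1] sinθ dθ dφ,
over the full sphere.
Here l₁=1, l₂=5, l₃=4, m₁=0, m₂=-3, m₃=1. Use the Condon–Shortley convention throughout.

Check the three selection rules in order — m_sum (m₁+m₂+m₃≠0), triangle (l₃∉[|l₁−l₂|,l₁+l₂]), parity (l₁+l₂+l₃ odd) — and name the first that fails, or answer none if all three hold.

m_sum

azimuthal sum: 0 − 3 + 1 = -2  ✗
4 ≤ 4 ≤ 6 (triangle on l)
L = 1 + 5 + 4 = 10 (even)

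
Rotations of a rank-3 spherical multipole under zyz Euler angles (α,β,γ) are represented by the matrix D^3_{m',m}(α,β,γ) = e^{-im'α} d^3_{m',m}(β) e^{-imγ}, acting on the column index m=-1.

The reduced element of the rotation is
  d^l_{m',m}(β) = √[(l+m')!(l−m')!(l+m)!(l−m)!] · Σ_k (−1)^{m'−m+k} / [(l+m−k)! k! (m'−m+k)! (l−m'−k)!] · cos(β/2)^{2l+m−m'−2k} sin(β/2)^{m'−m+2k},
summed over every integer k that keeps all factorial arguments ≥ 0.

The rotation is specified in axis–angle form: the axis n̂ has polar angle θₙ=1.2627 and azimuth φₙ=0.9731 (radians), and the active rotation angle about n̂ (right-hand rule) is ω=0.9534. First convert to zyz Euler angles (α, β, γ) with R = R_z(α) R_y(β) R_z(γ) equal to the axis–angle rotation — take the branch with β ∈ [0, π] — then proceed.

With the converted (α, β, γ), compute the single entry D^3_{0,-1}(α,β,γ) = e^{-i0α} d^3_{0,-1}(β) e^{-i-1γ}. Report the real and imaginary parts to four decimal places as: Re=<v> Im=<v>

Axis–angle → zyz. n̂ = (sinθₙcosφₙ, sinθₙsinφₙ, cosθₙ) = (+0.536242, +0.787710, +0.303245), ω = 0.9534.
R = I cosω + sinω [n̂]ₓ + (1−cosω) n̂n̂ᵀ gives
  R = [+0.700000, -0.069395, +0.710764; +0.425131, +0.840193, -0.336661; -0.573816, +0.537830, +0.617636]
β = atan2(√(R₁₃²+R₂₃²), R₃₃) = 0.905063; α = atan2(R₂₃, R₁₃) mod 2π = 5.840830; γ = atan2(R₃₂, −R₃₁) mod 2π = 0.753038
First d^3_{0,-1}(β=0.9051), then the phase factors e^{-i(0)α} and e^{-i(-1)γ}:
With c≡cos(β/2)=0.899343 and s≡sin(β/2)=0.437244, N=[6·6·2·24]^{1/2}=41.569219
Admissible k: 0..2 (factorial args all ≥0)
  k=0: (−1)^1·41.5692/(12)·0.8993^5·0.4372^1 = -0.891130
  k=1: (−1)^2·41.5692/(4)·0.8993^3·0.4372^3 = +0.631915
  k=2: (−1)^3·41.5692/(12)·0.8993^1·0.4372^5 = -0.049789
d^3_{0,-1}(0.9051) = -0.891130 +0.631915 -0.049789 = -0.309005
Attach z-rotation phases: D = e^{-i(0)(5.8408)}·(-0.309005)·e^{-i(-1)(0.7530)} = -0.225454-0.211315i

Re=-0.2255 Im=-0.2113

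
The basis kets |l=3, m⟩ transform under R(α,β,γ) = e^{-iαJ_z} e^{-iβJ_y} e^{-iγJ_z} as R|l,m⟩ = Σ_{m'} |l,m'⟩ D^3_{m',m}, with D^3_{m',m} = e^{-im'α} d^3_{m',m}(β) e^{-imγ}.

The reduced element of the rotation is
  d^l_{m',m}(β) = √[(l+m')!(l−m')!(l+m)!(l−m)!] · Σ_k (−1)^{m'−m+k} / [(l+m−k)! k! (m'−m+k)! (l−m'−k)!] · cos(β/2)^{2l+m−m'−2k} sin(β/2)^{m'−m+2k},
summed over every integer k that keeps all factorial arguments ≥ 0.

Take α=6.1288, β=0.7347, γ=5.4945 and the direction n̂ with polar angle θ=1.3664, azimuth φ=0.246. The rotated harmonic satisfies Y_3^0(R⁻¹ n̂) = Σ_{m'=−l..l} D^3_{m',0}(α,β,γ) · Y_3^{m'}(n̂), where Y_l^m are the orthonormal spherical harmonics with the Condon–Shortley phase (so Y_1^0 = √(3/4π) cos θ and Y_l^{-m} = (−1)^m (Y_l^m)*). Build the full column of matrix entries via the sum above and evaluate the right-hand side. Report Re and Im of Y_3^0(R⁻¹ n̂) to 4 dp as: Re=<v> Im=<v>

Re=-0.0420 Im=0.0000

Need the full column D^3_{m',0} for m'=−3..3 at α=6.1288, β=0.7347, γ=5.4945.
cos(β/2)=0.933282, sin(β/2)=0.359143
d^3_{-3,0}: single k=3 term ⇒ +0.168406;  D = +0.150664-0.075239i
d^3_{-2,0}: k∈[2..3] ⇒ +0.535980 -0.079370 = +0.456610;  D = +0.435016-0.138758i
d^3_{-1,0}: k∈[1..3] ⇒ +0.880894 -0.391341 +0.019317 = +0.508871;  D = +0.502819-0.078250i
d^3_{0,0}: k∈[0..3] ⇒ +0.660813 -0.880706 +0.130419 -0.002146 = -0.091620;  D = -0.091620+0.000000i
d^3_{1,0}: k∈[0..2] ⇒ -0.880894 +0.391341 -0.019317 = -0.508871;  D = -0.502819-0.078250i
d^3_{2,0}: k∈[0..1] ⇒ +0.535980 -0.079370 = +0.456610;  D = +0.435016+0.138758i
d^3_{3,0}: single k=0 term ⇒ -0.168406;  D = -0.150664-0.075239i
Y_3^{m'}(θ=1.3664,φ=0.246) and Σ D·Y over m':
  (+0.1507-0.0752i)·(+0.2898-0.2635i)  (+0.4350-0.1388i)·(+0.1753-0.0940i)  (+0.5028-0.0783i)·(-0.2437+0.0612i)  (-0.0916+0.0000i)·(-0.2116+0.0000i)  (-0.5028-0.0783i)·(+0.2437+0.0612i)  (+0.4350+0.1388i)·(+0.1753+0.0940i)  (-0.1507-0.0752i)·(-0.2898-0.2635i)
Y_3^0(R⁻¹ n̂) = -0.041999+0.000000i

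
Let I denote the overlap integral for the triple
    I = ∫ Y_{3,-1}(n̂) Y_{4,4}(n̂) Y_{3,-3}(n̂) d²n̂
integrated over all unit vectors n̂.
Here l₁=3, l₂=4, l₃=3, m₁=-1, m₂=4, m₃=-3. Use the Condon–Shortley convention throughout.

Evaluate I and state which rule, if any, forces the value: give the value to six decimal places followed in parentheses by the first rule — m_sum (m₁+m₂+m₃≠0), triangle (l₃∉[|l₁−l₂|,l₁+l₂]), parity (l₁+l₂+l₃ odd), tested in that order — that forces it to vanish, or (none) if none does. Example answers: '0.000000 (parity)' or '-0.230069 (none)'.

-0.166198 (none)

Rules hold: Σm=0, L=10 even, 1≤3≤7.
N = 7·9·7 = 441
Δ = 4!·2!·4!/11! = 1/34650
Racah Σ t=1..3: t=1:−1/72 t=2:+1/16 t=3:−1/72 = 5/144
⇒ 3j(3 4 3; 0 0 0)² = 2/77, sgn -1
Racah Σ t=4..4: t=4:+1/1152 = 1/1152
⇒ 3j(3 4 3; -1 4 -3)² = 1/33, sgn +1
4πI² = N·(3j₀)²·(3jₘ)² = 42/121
I = -1·√(0.347107/4π) = -0.16619847
No selection rule forces the value: the integral is nonzero (none).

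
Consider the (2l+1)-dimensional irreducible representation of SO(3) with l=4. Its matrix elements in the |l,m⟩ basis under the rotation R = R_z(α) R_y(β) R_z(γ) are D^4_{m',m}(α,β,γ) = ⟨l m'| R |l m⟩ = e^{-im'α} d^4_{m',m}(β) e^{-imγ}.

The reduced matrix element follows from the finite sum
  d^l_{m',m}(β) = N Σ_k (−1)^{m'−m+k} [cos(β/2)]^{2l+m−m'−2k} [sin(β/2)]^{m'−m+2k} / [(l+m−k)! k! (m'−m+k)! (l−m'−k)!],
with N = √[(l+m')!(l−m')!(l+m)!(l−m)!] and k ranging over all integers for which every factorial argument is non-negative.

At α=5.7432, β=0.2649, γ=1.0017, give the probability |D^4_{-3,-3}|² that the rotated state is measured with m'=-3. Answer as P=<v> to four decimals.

D^4_{-3,-3}(5.7432,0.2649,1.0017) = e^{-i·-3·5.7432}·d^4_{-3,-3}(0.2649)·e^{-i·-3·1.0017}. Compute d first:
Half-angle: c=0.991241, s=0.132063. N=√(1·5040·1·5040)=5040.000000
Admissible k: 0..1 (factorial args all ≥0)
  k=0: (−1)^0·5040.0000/(5040)·0.9912^8·0.1321^0 = +0.932041
  k=1: (−1)^1·5040.0000/(720)·0.9912^6·0.1321^2 = -0.115808
d^4_{-3,-3}(0.2649) = +0.932041 -0.115808 = +0.816234
|D^4_{-3,-3}|² = |d^4_{-3,-3}(β)|² = (+0.816234)² = 0.666237 (the z-rotation phases have unit modulus)

P=0.6662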